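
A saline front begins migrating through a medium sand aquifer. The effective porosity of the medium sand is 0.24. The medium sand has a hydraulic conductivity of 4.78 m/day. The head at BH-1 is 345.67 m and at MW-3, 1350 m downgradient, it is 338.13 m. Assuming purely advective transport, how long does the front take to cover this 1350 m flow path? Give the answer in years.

33.2

Hydraulic gradient i = (345.67 − 338.13) / 1350 = 7.54 / 1350 = 0.005585.
Darcy flux q = K · i = 4.780 × 0.005585 = 0.02670 m/day.
Seepage velocity v = q / n_e = 0.02670 / 0.24 = 0.1112 m/day.
Travel time t = L / v = 1350 / 0.1112 = 12136 days = 33.23 years.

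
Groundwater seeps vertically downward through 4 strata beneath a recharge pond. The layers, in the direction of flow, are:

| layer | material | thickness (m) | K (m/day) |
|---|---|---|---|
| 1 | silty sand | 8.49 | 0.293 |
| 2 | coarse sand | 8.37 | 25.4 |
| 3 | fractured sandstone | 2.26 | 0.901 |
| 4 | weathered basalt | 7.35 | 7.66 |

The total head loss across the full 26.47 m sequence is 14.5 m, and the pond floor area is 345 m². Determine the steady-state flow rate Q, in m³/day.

153

Flow is perpendicular to layering, so the layers act in series and the equivalent K is the thickness-weighted harmonic mean.
Total thickness L = 8.49 + 8.37 + 2.26 + 7.35 = 26.47 m.
Σ(b_i/K_i) = 8.49/0.293 + 8.37/25.4 + 2.26/0.901 + 7.35/7.66 = 32.77 d.
K_eq = L / Σ(b_i/K_i) = 26.47 / 32.77 = 0.8077 m/day.
Q = K_eq · A · (Δh/L) = 0.8077 × 345 × (14.5/26.47) = 152.6 m³/day.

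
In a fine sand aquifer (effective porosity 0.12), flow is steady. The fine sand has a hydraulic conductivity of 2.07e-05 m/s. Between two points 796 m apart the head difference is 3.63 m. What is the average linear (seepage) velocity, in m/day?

Convert K: 2.07e-05 m/s × 86400 = 1.788 m/day.
Hydraulic gradient i = Δh / L = 3.63 / 796 = 0.004560.
Darcy flux q = K · i = 1.788 × 0.004560 = 0.008156 m/day.
Seepage velocity v = q / n_e = 0.008156 / 0.12 = 0.06797 m/day.

0.0680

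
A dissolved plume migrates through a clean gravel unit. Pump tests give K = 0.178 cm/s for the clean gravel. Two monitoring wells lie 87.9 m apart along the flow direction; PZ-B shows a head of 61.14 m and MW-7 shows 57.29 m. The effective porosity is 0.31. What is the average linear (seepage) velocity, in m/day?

Convert K: 0.178 cm/s × 864 = 153.8 m/day.
Hydraulic gradient i = (61.14 − 57.29) / 87.9 = 3.85 / 87.9 = 0.04380.
Darcy flux q = K · i = 153.8 × 0.04380 = 6.736 m/day.
Seepage velocity v = q / n_e = 6.736 / 0.31 = 21.73 m/day.

21.7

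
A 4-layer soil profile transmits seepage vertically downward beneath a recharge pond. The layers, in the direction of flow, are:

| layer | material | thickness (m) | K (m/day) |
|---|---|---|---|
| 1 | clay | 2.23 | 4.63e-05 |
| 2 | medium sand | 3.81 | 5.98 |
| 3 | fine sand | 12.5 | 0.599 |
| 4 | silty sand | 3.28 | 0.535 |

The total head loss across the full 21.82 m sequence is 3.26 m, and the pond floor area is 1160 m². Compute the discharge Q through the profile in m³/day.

0.0785

Flow is perpendicular to layering, so the layers act in series and the equivalent K is the thickness-weighted harmonic mean.
Total thickness L = 2.23 + 3.81 + 12.5 + 3.28 = 21.82 m.
Σ(b_i/K_i) = 2.23/4.63e-05 + 3.81/5.98 + 12.5/0.599 + 3.28/0.535 = 48192 d.
K_eq = L / Σ(b_i/K_i) = 21.82 / 48192 = 0.0004528 m/day.
Q = K_eq · A · (Δh/L) = 0.0004528 × 1160 × (3.26/21.82) = 0.07847 m³/day.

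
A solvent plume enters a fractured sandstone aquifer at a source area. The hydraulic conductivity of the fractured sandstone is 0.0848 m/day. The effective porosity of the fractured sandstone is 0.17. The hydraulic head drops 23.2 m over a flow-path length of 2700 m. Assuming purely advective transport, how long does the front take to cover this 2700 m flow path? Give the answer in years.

1720

Hydraulic gradient i = Δh / L = 23.2 / 2700 = 0.008593.
Darcy flux q = K · i = 0.08480 × 0.008593 = 0.0007287 m/day.
Seepage velocity v = q / n_e = 0.0007287 / 0.17 = 0.004286 m/day.
Travel time t = L / v = 2700 / 0.004286 = 6.299e+05 days = 1725 years.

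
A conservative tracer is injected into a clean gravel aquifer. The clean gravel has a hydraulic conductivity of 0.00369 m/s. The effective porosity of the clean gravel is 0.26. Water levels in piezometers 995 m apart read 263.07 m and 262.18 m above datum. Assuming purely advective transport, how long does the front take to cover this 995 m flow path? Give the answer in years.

Convert K: 0.00369 m/s × 86400 = 318.8 m/day.
Hydraulic gradient i = (263.07 − 262.18) / 995 = 0.89 / 995 = 0.0008945.
Darcy flux q = K · i = 318.8 × 0.0008945 = 0.2852 m/day.
Seepage velocity v = q / n_e = 0.2852 / 0.26 = 1.097 m/day.
Travel time t = L / v = 995 / 1.097 = 907.2 days = 2.484 years.

2.48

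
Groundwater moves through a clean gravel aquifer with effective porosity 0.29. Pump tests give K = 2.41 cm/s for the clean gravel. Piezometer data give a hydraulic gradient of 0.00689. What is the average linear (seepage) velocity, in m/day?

Convert K: 2.41 cm/s × 864 = 2082 m/day.
Hydraulic gradient i = 0.00689.
Darcy flux q = K · i = 2082 × 0.006890 = 14.35 m/day.
Seepage velocity v = q / n_e = 14.35 / 0.29 = 49.47 m/day.

49.5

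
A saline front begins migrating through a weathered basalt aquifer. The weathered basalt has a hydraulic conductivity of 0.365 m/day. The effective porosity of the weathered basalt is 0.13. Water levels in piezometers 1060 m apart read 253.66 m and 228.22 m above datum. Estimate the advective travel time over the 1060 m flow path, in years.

Hydraulic gradient i = (253.66 − 228.22) / 1060 = 25.44 / 1060 = 0.02400.
Darcy flux q = K · i = 0.3650 × 0.02400 = 0.008760 m/day.
Seepage velocity v = q / n_e = 0.008760 / 0.13 = 0.06738 m/day.
Travel time t = L / v = 1060 / 0.06738 = 15731 days = 43.07 years.

43.1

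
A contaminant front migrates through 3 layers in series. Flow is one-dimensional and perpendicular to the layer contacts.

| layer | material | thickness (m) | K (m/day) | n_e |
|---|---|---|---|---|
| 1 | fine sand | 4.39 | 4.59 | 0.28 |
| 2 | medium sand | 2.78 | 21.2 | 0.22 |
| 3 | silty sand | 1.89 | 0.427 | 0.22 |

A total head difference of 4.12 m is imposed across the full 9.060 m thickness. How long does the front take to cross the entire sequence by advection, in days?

With flow normal to the layers, continuity requires the same specific discharge q through every layer.
Σ(b_i/K_i) = 4.39/4.59 + 2.78/21.2 + 1.89/0.427 = 5.514 d.
q = Δh / Σ(b_i/K_i) = 4.12 / 5.514 = 0.7472 m/day.
In each layer the seepage velocity is v_i = q/n_i, so the layer transit time is t_i = b_i·n_i / q:
  layer 1 (fine sand): t_1 = 4.39 × 0.28 / 0.7472 = 1.645 d
  layer 2 (medium sand): t_2 = 2.78 × 0.22 / 0.7472 = 0.8185 d
  layer 3 (silty sand): t_3 = 1.89 × 0.22 / 0.7472 = 0.5565 d
Total t = Σ t_i = 3.020 days.

3.02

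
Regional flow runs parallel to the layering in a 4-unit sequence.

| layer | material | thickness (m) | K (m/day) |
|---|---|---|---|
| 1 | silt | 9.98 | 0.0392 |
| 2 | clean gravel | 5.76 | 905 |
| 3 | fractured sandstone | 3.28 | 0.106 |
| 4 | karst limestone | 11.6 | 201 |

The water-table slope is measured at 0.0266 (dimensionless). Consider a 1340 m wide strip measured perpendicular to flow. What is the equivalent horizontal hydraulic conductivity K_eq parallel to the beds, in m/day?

246

Flow is parallel to layering, so each bed carries its own Darcy discharge and the transmissivities add.
Σ(K_i·b_i) = 0.0392×9.98 + 905×5.76 + 0.106×3.28 + 201×11.6 = 7545 m²/day.
Total thickness b = 30.62 m, so K_eq = Σ(K_i·b_i)/b = 246.4 m/day.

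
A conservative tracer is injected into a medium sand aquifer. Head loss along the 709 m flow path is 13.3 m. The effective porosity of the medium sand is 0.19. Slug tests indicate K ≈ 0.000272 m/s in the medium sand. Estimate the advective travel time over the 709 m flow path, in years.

Convert K: 0.000272 m/s × 86400 = 23.50 m/day.
Hydraulic gradient i = Δh / L = 13.3 / 709 = 0.01876.
Darcy flux q = K · i = 23.50 × 0.01876 = 0.4408 m/day.
Seepage velocity v = q / n_e = 0.4408 / 0.19 = 2.320 m/day.
Travel time t = L / v = 709 / 2.320 = 305.6 days = 0.8366 years.

0.837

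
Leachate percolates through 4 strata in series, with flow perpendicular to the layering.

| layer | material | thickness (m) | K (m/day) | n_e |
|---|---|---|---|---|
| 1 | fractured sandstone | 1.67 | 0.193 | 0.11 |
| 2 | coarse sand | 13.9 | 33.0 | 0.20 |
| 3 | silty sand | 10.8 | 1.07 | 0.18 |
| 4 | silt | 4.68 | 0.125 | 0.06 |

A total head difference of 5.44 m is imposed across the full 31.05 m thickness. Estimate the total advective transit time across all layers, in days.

54.0

With flow normal to the layers, continuity requires the same specific discharge q through every layer.
Σ(b_i/K_i) = 1.67/0.193 + 13.9/33.0 + 10.8/1.07 + 4.68/0.125 = 56.61 d.
q = Δh / Σ(b_i/K_i) = 5.44 / 56.61 = 0.09610 m/day.
In each layer the seepage velocity is v_i = q/n_i, so the layer transit time is t_i = b_i·n_i / q:
  layer 1 (fractured sandstone): t_1 = 1.67 × 0.11 / 0.09610 = 1.912 d
  layer 2 (coarse sand): t_2 = 13.9 × 0.20 / 0.09610 = 28.93 d
  layer 3 (silty sand): t_3 = 10.8 × 0.18 / 0.09610 = 20.23 d
  layer 4 (silt): t_4 = 4.68 × 0.06 / 0.09610 = 2.922 d
Total t = Σ t_i = 53.99 days.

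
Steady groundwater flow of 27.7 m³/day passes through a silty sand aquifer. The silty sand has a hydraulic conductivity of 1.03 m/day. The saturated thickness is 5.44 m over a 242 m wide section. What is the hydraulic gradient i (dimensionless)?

Cross-sectional area A = 242 × 5.44 = 1316 m².
From Q = K·A·i, i = Q / (K·A) = 27.7 / (1.030 × 1316) = 0.02043.

0.0204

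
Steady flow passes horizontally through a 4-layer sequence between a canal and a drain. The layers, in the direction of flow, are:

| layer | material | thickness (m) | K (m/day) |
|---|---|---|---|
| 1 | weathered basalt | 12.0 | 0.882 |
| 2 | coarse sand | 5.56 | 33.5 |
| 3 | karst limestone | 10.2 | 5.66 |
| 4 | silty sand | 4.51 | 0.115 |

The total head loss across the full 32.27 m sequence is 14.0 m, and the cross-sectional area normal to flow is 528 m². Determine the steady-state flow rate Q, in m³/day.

135

Flow is perpendicular to layering, so the layers act in series and the equivalent K is the thickness-weighted harmonic mean.
Total thickness L = 12.0 + 5.56 + 10.2 + 4.51 = 32.27 m.
Σ(b_i/K_i) = 12.0/0.882 + 5.56/33.5 + 10.2/5.66 + 4.51/0.115 = 54.79 d.
K_eq = L / Σ(b_i/K_i) = 32.27 / 54.79 = 0.5890 m/day.
Q = K_eq · A · (Δh/L) = 0.5890 × 528 × (14.0/32.27) = 134.9 m³/day.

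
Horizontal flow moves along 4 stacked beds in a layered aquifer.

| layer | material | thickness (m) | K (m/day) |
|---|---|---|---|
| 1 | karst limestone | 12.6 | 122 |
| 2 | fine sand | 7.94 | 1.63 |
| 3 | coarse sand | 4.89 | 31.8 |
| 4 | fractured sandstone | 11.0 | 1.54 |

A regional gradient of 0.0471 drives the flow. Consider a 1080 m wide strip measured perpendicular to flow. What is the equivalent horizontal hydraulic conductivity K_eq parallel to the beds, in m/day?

Flow is parallel to layering, so each bed carries its own Darcy discharge and the transmissivities add.
Σ(K_i·b_i) = 122×12.6 + 1.63×7.94 + 31.8×4.89 + 1.54×11.0 = 1723 m²/day.
Total thickness b = 36.43 m, so K_eq = Σ(K_i·b_i)/b = 47.28 m/day.

47.3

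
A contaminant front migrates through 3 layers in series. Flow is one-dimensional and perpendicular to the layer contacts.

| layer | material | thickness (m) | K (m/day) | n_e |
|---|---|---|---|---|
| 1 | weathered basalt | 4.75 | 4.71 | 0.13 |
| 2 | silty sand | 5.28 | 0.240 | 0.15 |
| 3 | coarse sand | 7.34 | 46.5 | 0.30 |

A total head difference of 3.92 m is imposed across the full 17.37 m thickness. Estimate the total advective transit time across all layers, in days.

With flow normal to the layers, continuity requires the same specific discharge q through every layer.
Σ(b_i/K_i) = 4.75/4.71 + 5.28/0.240 + 7.34/46.5 = 23.17 d.
q = Δh / Σ(b_i/K_i) = 3.92 / 23.17 = 0.1692 m/day.
In each layer the seepage velocity is v_i = q/n_i, so the layer transit time is t_i = b_i·n_i / q:
  layer 1 (weathered basalt): t_1 = 4.75 × 0.13 / 0.1692 = 3.649 d
  layer 2 (silty sand): t_2 = 5.28 × 0.15 / 0.1692 = 4.681 d
  layer 3 (coarse sand): t_3 = 7.34 × 0.30 / 0.1692 = 13.01 d
Total t = Σ t_i = 21.34 days.

21.3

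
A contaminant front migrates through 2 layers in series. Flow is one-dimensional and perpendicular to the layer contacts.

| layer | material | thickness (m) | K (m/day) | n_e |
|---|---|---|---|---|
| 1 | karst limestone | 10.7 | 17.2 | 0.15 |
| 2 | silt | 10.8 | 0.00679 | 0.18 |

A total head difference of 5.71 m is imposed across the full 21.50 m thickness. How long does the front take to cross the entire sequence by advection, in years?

2.71

With flow normal to the layers, continuity requires the same specific discharge q through every layer.
Σ(b_i/K_i) = 10.7/17.2 + 10.8/0.00679 = 1591 d.
q = Δh / Σ(b_i/K_i) = 5.71 / 1591 = 0.003588 m/day.
In each layer the seepage velocity is v_i = q/n_i, so the layer transit time is t_i = b_i·n_i / q:
  layer 1 (karst limestone): t_1 = 10.7 × 0.15 / 0.003588 = 447.3 d
  layer 2 (silt): t_2 = 10.8 × 0.18 / 0.003588 = 541.7 d
Total t = Σ t_i = 989.0 days = 2.708 years.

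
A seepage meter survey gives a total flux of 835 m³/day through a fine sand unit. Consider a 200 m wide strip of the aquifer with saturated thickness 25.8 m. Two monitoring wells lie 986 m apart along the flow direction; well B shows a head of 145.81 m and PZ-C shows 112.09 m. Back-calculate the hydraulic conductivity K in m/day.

4.73

Cross-sectional area A = 200 × 25.8 = 5160 m².
Hydraulic gradient i = (145.81 − 112.09) / 986 = 33.72 / 986 = 0.03420.
From Q = K·A·i, K = Q / (A·i) = 835 / (5160 × 0.03420) = 4.732 m/day.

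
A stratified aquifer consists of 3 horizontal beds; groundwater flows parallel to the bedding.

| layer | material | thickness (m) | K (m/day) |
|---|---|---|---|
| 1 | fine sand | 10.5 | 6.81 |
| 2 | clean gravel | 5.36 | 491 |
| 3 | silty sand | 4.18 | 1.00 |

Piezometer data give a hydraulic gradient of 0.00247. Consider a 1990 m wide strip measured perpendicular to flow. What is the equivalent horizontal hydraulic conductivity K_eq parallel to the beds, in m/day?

Flow is parallel to layering, so each bed carries its own Darcy discharge and the transmissivities add.
Σ(K_i·b_i) = 6.81×10.5 + 491×5.36 + 1.00×4.18 = 2707 m²/day.
Total thickness b = 20.04 m, so K_eq = Σ(K_i·b_i)/b = 135.1 m/day.

135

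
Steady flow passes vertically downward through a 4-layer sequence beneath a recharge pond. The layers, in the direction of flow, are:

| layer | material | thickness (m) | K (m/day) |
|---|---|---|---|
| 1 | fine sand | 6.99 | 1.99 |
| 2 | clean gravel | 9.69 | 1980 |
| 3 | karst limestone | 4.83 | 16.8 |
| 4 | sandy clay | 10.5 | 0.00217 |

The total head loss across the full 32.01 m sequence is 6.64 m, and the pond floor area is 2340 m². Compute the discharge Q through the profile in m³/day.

3.21

Flow is perpendicular to layering, so the layers act in series and the equivalent K is the thickness-weighted harmonic mean.
Total thickness L = 6.99 + 9.69 + 4.83 + 10.5 = 32.01 m.
Σ(b_i/K_i) = 6.99/1.99 + 9.69/1980 + 4.83/16.8 + 10.5/0.00217 = 4843 d.
K_eq = L / Σ(b_i/K_i) = 32.01 / 4843 = 0.006610 m/day.
Q = K_eq · A · (Δh/L) = 0.006610 × 2340 × (6.64/32.01) = 3.209 m³/day.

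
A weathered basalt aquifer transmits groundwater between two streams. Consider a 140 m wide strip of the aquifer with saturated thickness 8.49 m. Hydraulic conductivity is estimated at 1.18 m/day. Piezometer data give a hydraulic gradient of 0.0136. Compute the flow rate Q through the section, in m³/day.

Cross-sectional area A = 140 × 8.49 = 1189 m².
Hydraulic gradient i = 0.0136.
Darcy's law: Q = K · A · i = 1.180 × 1189 × 0.01360 = 19.07 m³/day.

19.1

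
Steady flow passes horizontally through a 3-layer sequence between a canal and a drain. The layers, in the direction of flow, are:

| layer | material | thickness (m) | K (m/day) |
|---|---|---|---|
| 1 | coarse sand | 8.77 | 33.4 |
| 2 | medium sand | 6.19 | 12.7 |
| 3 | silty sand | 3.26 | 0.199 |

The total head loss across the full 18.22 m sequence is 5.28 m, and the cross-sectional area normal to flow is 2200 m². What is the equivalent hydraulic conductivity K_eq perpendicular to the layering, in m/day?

Flow is perpendicular to layering, so the layers act in series and the equivalent K is the thickness-weighted harmonic mean.
Total thickness L = 8.77 + 6.19 + 3.26 = 18.22 m.
Σ(b_i/K_i) = 8.77/33.4 + 6.19/12.7 + 3.26/0.199 = 17.13 d.
K_eq = L / Σ(b_i/K_i) = 18.22 / 17.13 = 1.064 m/day.

1.06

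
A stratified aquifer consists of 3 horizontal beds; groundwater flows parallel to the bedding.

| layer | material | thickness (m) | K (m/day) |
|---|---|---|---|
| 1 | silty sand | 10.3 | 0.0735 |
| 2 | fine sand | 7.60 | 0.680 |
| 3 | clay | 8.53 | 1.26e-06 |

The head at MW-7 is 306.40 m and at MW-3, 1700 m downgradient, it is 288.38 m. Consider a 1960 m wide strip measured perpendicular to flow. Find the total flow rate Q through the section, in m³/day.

Flow is parallel to layering, so each bed carries its own Darcy discharge and the transmissivities add.
Σ(K_i·b_i) = 0.0735×10.3 + 0.680×7.60 + 1.26e-06×8.53 = 5.925 m²/day.
Hydraulic gradient i = (306.40 − 288.38) / 1700 = 18.02 / 1700 = 0.01060.
Q = Σ(K_i·b_i) · W · i = 5.925 × 1960 × 0.01060 = 123.1 m³/day.

123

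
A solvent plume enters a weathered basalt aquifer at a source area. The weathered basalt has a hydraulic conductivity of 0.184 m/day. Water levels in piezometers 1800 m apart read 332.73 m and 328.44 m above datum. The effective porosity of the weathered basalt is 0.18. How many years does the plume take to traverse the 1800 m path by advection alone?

2020

Hydraulic gradient i = (332.73 − 328.44) / 1800 = 4.29 / 1800 = 0.002383.
Darcy flux q = K · i = 0.1840 × 0.002383 = 0.0004385 m/day.
Seepage velocity v = q / n_e = 0.0004385 / 0.18 = 0.002436 m/day.
Travel time t = L / v = 1800 / 0.002436 = 7.388e+05 days = 2023 years.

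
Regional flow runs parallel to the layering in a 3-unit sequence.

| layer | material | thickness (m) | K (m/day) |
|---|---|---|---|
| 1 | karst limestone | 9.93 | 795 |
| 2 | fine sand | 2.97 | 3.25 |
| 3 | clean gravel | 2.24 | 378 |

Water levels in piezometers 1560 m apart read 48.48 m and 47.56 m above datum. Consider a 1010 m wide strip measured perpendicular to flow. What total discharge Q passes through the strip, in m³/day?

Flow is parallel to layering, so each bed carries its own Darcy discharge and the transmissivities add.
Σ(K_i·b_i) = 795×9.93 + 3.25×2.97 + 378×2.24 = 8751 m²/day.
Hydraulic gradient i = (48.48 − 47.56) / 1560 = 0.92 / 1560 = 0.0005897.
Q = Σ(K_i·b_i) · W · i = 8751 × 1010 × 0.0005897 = 5212 m³/day.

5210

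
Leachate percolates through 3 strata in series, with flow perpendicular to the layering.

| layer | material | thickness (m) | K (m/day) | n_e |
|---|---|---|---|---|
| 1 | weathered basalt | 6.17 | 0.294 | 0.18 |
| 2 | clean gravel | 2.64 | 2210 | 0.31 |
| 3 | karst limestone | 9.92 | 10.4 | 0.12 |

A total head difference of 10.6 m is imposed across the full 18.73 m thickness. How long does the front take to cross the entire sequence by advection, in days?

6.46

With flow normal to the layers, continuity requires the same specific discharge q through every layer.
Σ(b_i/K_i) = 6.17/0.294 + 2.64/2210 + 9.92/10.4 = 21.94 d.
q = Δh / Σ(b_i/K_i) = 10.6 / 21.94 = 0.4831 m/day.
In each layer the seepage velocity is v_i = q/n_i, so the layer transit time is t_i = b_i·n_i / q:
  layer 1 (weathered basalt): t_1 = 6.17 × 0.18 / 0.4831 = 2.299 d
  layer 2 (clean gravel): t_2 = 2.64 × 0.31 / 0.4831 = 1.694 d
  layer 3 (karst limestone): t_3 = 9.92 × 0.12 / 0.4831 = 2.464 d
Total t = Σ t_i = 6.457 days.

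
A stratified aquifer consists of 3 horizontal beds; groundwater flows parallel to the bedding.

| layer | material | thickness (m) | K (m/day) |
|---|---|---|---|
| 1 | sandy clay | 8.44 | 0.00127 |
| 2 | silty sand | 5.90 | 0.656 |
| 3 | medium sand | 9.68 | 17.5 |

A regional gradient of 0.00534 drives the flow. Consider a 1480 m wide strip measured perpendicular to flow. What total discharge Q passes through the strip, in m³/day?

Flow is parallel to layering, so each bed carries its own Darcy discharge and the transmissivities add.
Σ(K_i·b_i) = 0.00127×8.44 + 0.656×5.90 + 17.5×9.68 = 173.3 m²/day.
Hydraulic gradient i = 0.00534.
Q = Σ(K_i·b_i) · W · i = 173.3 × 1480 × 0.005340 = 1369 m³/day.

1370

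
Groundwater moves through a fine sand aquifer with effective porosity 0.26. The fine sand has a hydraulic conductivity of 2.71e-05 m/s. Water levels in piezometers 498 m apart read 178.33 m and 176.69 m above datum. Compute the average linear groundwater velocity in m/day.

Convert K: 2.71e-05 m/s × 86400 = 2.341 m/day.
Hydraulic gradient i = (178.33 − 176.69) / 498 = 1.64 / 498 = 0.003293.
Darcy flux q = K · i = 2.341 × 0.003293 = 0.007711 m/day.
Seepage velocity v = q / n_e = 0.007711 / 0.26 = 0.02966 m/day.

0.0297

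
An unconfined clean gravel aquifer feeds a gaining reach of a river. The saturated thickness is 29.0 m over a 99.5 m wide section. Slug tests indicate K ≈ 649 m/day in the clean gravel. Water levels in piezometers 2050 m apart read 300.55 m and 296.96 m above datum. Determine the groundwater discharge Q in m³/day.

3280

Cross-sectional area A = 99.5 × 29.0 = 2886 m².
Hydraulic gradient i = (300.55 − 296.96) / 2050 = 3.59 / 2050 = 0.001751.
Darcy's law: Q = K · A · i = 649.0 × 2886 × 0.001751 = 3279 m³/day.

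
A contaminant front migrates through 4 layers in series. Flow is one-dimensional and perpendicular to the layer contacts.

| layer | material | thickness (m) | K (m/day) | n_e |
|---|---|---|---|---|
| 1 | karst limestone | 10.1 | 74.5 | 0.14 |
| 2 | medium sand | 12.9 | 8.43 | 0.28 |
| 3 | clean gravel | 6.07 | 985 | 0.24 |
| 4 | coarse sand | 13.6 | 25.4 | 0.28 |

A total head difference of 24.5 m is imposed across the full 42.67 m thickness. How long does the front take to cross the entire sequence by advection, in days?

0.927

With flow normal to the layers, continuity requires the same specific discharge q through every layer.
Σ(b_i/K_i) = 10.1/74.5 + 12.9/8.43 + 6.07/985 + 13.6/25.4 = 2.207 d.
q = Δh / Σ(b_i/K_i) = 24.5 / 2.207 = 11.10 m/day.
In each layer the seepage velocity is v_i = q/n_i, so the layer transit time is t_i = b_i·n_i / q:
  layer 1 (karst limestone): t_1 = 10.1 × 0.14 / 11.10 = 0.1274 d
  layer 2 (medium sand): t_2 = 12.9 × 0.28 / 11.10 = 0.3254 d
  layer 3 (clean gravel): t_3 = 6.07 × 0.24 / 11.10 = 0.1313 d
  layer 4 (coarse sand): t_4 = 13.6 × 0.28 / 11.10 = 0.3431 d
Total t = Σ t_i = 0.9272 days.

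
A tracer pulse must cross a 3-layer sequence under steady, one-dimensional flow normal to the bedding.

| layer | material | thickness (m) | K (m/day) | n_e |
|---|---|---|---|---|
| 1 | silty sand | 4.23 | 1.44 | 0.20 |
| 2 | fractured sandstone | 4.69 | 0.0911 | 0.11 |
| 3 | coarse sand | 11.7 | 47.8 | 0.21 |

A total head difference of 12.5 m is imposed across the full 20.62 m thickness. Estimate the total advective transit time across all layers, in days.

With flow normal to the layers, continuity requires the same specific discharge q through every layer.
Σ(b_i/K_i) = 4.23/1.44 + 4.69/0.0911 + 11.7/47.8 = 54.66 d.
q = Δh / Σ(b_i/K_i) = 12.5 / 54.66 = 0.2287 m/day.
In each layer the seepage velocity is v_i = q/n_i, so the layer transit time is t_i = b_i·n_i / q:
  layer 1 (silty sand): t_1 = 4.23 × 0.20 / 0.2287 = 3.700 d
  layer 2 (fractured sandstone): t_2 = 4.69 × 0.11 / 0.2287 = 2.256 d
  layer 3 (coarse sand): t_3 = 11.7 × 0.21 / 0.2287 = 10.74 d
Total t = Σ t_i = 16.70 days.

16.7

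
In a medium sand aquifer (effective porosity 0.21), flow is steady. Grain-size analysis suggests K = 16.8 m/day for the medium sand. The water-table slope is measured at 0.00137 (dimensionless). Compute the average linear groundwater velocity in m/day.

0.110

Hydraulic gradient i = 0.00137.
Darcy flux q = K · i = 16.80 × 0.001370 = 0.02302 m/day.
Seepage velocity v = q / n_e = 0.02302 / 0.21 = 0.1096 m/day.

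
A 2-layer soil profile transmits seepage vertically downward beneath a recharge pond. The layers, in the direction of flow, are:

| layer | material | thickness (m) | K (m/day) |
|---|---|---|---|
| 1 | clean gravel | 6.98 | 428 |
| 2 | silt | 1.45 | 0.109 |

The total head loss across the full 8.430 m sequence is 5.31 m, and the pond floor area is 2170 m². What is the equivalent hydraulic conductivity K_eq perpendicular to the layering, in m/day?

0.633

Flow is perpendicular to layering, so the layers act in series and the equivalent K is the thickness-weighted harmonic mean.
Total thickness L = 6.98 + 1.45 = 8.430 m.
Σ(b_i/K_i) = 6.98/428 + 1.45/0.109 = 13.32 d.
K_eq = L / Σ(b_i/K_i) = 8.430 / 13.32 = 0.6329 m/day.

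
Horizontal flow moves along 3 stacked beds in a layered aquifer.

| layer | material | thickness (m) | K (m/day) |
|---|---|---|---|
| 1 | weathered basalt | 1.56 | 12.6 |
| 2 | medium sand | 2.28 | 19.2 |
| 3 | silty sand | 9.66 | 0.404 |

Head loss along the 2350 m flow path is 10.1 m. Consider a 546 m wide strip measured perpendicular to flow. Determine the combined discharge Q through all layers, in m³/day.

Flow is parallel to layering, so each bed carries its own Darcy discharge and the transmissivities add.
Σ(K_i·b_i) = 12.6×1.56 + 19.2×2.28 + 0.404×9.66 = 67.33 m²/day.
Hydraulic gradient i = Δh / L = 10.1 / 2350 = 0.004298.
Q = Σ(K_i·b_i) · W · i = 67.33 × 546 × 0.004298 = 158.0 m³/day.

158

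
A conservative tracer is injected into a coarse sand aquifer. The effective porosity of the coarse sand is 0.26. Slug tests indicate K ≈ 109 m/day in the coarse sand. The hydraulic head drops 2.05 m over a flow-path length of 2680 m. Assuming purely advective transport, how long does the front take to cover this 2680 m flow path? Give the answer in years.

22.9

Hydraulic gradient i = Δh / L = 2.05 / 2680 = 0.0007649.
Darcy flux q = K · i = 109.0 × 0.0007649 = 0.08338 m/day.
Seepage velocity v = q / n_e = 0.08338 / 0.26 = 0.3207 m/day.
Travel time t = L / v = 2680 / 0.3207 = 8357 days = 22.88 years.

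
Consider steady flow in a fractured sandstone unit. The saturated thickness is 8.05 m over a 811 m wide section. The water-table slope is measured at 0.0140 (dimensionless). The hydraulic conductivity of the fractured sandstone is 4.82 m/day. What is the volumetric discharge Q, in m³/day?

441

Cross-sectional area A = 811 × 8.05 = 6529 m².
Hydraulic gradient i = 0.0140.
Darcy's law: Q = K · A · i = 4.820 × 6529 × 0.01400 = 440.5 m³/day.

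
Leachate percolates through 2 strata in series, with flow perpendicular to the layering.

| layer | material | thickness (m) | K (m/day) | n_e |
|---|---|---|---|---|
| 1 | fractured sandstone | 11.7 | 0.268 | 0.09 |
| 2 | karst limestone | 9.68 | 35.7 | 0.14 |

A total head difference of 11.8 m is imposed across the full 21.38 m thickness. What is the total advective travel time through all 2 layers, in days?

8.97

With flow normal to the layers, continuity requires the same specific discharge q through every layer.
Σ(b_i/K_i) = 11.7/0.268 + 9.68/35.7 = 43.93 d.
q = Δh / Σ(b_i/K_i) = 11.8 / 43.93 = 0.2686 m/day.
In each layer the seepage velocity is v_i = q/n_i, so the layer transit time is t_i = b_i·n_i / q:
  layer 1 (fractured sandstone): t_1 = 11.7 × 0.09 / 0.2686 = 3.920 d
  layer 2 (karst limestone): t_2 = 9.68 × 0.14 / 0.2686 = 5.045 d
Total t = Σ t_i = 8.965 days.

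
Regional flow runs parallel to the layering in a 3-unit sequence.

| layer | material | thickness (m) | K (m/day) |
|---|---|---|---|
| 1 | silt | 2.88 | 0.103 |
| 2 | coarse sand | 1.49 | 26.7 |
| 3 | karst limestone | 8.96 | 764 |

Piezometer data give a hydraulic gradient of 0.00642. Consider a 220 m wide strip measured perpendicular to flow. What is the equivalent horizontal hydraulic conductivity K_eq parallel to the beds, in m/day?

Flow is parallel to layering, so each bed carries its own Darcy discharge and the transmissivities add.
Σ(K_i·b_i) = 0.103×2.88 + 26.7×1.49 + 764×8.96 = 6886 m²/day.
Total thickness b = 13.33 m, so K_eq = Σ(K_i·b_i)/b = 516.5 m/day.

517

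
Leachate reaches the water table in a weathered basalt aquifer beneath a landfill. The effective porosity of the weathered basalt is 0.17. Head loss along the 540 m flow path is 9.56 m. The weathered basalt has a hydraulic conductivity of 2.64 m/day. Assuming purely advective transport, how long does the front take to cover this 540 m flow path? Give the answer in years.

5.38

Hydraulic gradient i = Δh / L = 9.56 / 540 = 0.01770.
Darcy flux q = K · i = 2.640 × 0.01770 = 0.04674 m/day.
Seepage velocity v = q / n_e = 0.04674 / 0.17 = 0.2749 m/day.
Travel time t = L / v = 540 / 0.2749 = 1964 days = 5.378 years.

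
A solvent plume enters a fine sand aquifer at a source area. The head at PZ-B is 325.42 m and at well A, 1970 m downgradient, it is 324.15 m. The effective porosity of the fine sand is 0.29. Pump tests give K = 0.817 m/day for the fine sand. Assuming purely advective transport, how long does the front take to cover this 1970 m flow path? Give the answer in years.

2970

Hydraulic gradient i = (325.42 − 324.15) / 1970 = 1.27 / 1970 = 0.0006447.
Darcy flux q = K · i = 0.8170 × 0.0006447 = 0.0005267 m/day.
Seepage velocity v = q / n_e = 0.0005267 / 0.29 = 0.001816 m/day.
Travel time t = L / v = 1970 / 0.001816 = 1.085e+06 days = 2970 years.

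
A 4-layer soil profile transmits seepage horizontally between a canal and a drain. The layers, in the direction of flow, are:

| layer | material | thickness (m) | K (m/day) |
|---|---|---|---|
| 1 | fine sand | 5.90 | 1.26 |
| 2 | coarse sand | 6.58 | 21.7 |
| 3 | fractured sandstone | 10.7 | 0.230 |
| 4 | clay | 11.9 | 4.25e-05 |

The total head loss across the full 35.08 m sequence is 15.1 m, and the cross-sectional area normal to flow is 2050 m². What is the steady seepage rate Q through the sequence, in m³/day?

Flow is perpendicular to layering, so the layers act in series and the equivalent K is the thickness-weighted harmonic mean.
Total thickness L = 5.90 + 6.58 + 10.7 + 11.9 = 35.08 m.
Σ(b_i/K_i) = 5.90/1.26 + 6.58/21.7 + 10.7/0.230 + 11.9/4.25e-05 = 2.801e+05 d.
K_eq = L / Σ(b_i/K_i) = 35.08 / 2.801e+05 = 0.0001253 m/day.
Q = K_eq · A · (Δh/L) = 0.0001253 × 2050 × (15.1/35.08) = 0.1105 m³/day.

0.111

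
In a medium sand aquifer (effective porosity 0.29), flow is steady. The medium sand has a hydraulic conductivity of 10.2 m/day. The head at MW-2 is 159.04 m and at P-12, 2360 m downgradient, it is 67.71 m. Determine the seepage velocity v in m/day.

Hydraulic gradient i = (159.04 − 67.71) / 2360 = 91.33 / 2360 = 0.03870.
Darcy flux q = K · i = 10.20 × 0.03870 = 0.3947 m/day.
Seepage velocity v = q / n_e = 0.3947 / 0.29 = 1.361 m/day.

1.36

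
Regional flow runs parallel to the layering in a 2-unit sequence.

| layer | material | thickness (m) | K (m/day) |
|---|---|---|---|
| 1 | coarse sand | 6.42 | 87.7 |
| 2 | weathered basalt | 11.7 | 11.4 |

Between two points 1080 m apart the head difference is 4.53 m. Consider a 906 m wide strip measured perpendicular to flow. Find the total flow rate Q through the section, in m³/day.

2650

Flow is parallel to layering, so each bed carries its own Darcy discharge and the transmissivities add.
Σ(K_i·b_i) = 87.7×6.42 + 11.4×11.7 = 696.4 m²/day.
Hydraulic gradient i = Δh / L = 4.53 / 1080 = 0.004194.
Q = Σ(K_i·b_i) · W · i = 696.4 × 906 × 0.004194 = 2646 m³/day.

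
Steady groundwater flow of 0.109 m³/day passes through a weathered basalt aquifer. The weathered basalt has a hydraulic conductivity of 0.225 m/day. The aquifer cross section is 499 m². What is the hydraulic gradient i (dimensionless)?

0.000971

From Q = K·A·i, i = Q / (K·A) = 0.109 / (0.2250 × 499.0) = 0.0009708.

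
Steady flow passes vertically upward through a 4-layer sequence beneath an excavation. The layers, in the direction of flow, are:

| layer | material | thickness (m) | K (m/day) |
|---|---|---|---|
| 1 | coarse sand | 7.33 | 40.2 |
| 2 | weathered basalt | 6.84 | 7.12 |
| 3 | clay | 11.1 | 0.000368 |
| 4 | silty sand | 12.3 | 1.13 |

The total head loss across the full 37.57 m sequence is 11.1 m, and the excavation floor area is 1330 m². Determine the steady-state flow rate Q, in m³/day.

Flow is perpendicular to layering, so the layers act in series and the equivalent K is the thickness-weighted harmonic mean.
Total thickness L = 7.33 + 6.84 + 11.1 + 12.3 = 37.57 m.
Σ(b_i/K_i) = 7.33/40.2 + 6.84/7.12 + 11.1/0.000368 + 12.3/1.13 = 30175 d.
K_eq = L / Σ(b_i/K_i) = 37.57 / 30175 = 0.001245 m/day.
Q = K_eq · A · (Δh/L) = 0.001245 × 1330 × (11.1/37.57) = 0.4892 m³/day.

0.489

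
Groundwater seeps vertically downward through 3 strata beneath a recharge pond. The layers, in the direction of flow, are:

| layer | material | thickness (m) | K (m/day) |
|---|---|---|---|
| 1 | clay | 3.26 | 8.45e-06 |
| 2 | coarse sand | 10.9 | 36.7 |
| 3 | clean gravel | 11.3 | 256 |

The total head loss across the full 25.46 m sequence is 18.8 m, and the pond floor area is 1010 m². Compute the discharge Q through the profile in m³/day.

0.0492

Flow is perpendicular to layering, so the layers act in series and the equivalent K is the thickness-weighted harmonic mean.
Total thickness L = 3.26 + 10.9 + 11.3 = 25.46 m.
Σ(b_i/K_i) = 3.26/8.45e-06 + 10.9/36.7 + 11.3/256 = 3.858e+05 d.
K_eq = L / Σ(b_i/K_i) = 25.46 / 3.858e+05 = 6.599e-05 m/day.
Q = K_eq · A · (Δh/L) = 6.599e-05 × 1010 × (18.8/25.46) = 0.04922 m³/day.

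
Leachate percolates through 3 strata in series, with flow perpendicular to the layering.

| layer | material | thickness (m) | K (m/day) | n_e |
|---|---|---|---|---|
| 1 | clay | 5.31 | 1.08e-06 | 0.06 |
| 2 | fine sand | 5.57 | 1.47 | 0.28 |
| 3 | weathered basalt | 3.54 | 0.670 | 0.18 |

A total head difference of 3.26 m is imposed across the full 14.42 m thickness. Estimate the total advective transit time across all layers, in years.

10400

With flow normal to the layers, continuity requires the same specific discharge q through every layer.
Σ(b_i/K_i) = 5.31/1.08e-06 + 5.57/1.47 + 3.54/0.670 = 4.917e+06 d.
q = Δh / Σ(b_i/K_i) = 3.26 / 4.917e+06 = 6.630e-07 m/day.
In each layer the seepage velocity is v_i = q/n_i, so the layer transit time is t_i = b_i·n_i / q:
  layer 1 (clay): t_1 = 5.31 × 0.06 / 6.630e-07 = 4.805e+05 d
  layer 2 (fine sand): t_2 = 5.57 × 0.28 / 6.630e-07 = 2.352e+06 d
  layer 3 (weathered basalt): t_3 = 3.54 × 0.18 / 6.630e-07 = 9.610e+05 d
Total t = Σ t_i = 3.794e+06 days = 10387 years.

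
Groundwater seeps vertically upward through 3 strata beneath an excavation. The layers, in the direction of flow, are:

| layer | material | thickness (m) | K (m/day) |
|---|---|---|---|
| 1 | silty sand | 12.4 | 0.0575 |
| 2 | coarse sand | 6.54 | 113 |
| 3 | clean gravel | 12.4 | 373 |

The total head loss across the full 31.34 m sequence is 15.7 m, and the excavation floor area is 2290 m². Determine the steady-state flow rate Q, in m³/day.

167

Flow is perpendicular to layering, so the layers act in series and the equivalent K is the thickness-weighted harmonic mean.
Total thickness L = 12.4 + 6.54 + 12.4 = 31.34 m.
Σ(b_i/K_i) = 12.4/0.0575 + 6.54/113 + 12.4/373 = 215.7 d.
K_eq = L / Σ(b_i/K_i) = 31.34 / 215.7 = 0.1453 m/day.
Q = K_eq · A · (Δh/L) = 0.1453 × 2290 × (15.7/31.34) = 166.6 m³/day.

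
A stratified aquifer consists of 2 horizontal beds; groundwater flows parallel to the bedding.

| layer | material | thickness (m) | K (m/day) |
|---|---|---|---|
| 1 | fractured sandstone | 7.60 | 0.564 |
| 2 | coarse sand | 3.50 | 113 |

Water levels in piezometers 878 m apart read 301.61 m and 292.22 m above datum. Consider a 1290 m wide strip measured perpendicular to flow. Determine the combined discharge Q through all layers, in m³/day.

Flow is parallel to layering, so each bed carries its own Darcy discharge and the transmissivities add.
Σ(K_i·b_i) = 0.564×7.60 + 113×3.50 = 399.8 m²/day.
Hydraulic gradient i = (301.61 − 292.22) / 878 = 9.39 / 878 = 0.01069.
Q = Σ(K_i·b_i) · W · i = 399.8 × 1290 × 0.01069 = 5516 m³/day.

5520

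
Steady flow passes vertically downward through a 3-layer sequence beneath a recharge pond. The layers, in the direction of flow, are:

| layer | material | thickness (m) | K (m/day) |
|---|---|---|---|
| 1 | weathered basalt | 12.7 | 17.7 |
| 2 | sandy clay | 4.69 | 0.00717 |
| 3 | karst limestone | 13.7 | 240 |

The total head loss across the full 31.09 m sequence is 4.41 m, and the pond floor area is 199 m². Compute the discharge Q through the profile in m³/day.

1.34

Flow is perpendicular to layering, so the layers act in series and the equivalent K is the thickness-weighted harmonic mean.
Total thickness L = 12.7 + 4.69 + 13.7 = 31.09 m.
Σ(b_i/K_i) = 12.7/17.7 + 4.69/0.00717 + 13.7/240 = 654.9 d.
K_eq = L / Σ(b_i/K_i) = 31.09 / 654.9 = 0.04747 m/day.
Q = K_eq · A · (Δh/L) = 0.04747 × 199 × (4.41/31.09) = 1.340 m³/day.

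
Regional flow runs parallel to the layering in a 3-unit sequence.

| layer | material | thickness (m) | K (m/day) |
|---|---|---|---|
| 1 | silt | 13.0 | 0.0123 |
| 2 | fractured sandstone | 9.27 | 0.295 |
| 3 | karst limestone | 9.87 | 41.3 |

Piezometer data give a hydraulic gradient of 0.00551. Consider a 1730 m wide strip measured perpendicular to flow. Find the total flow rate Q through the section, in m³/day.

3910

Flow is parallel to layering, so each bed carries its own Darcy discharge and the transmissivities add.
Σ(K_i·b_i) = 0.0123×13.0 + 0.295×9.27 + 41.3×9.87 = 410.5 m²/day.
Hydraulic gradient i = 0.00551.
Q = Σ(K_i·b_i) · W · i = 410.5 × 1730 × 0.005510 = 3913 m³/day.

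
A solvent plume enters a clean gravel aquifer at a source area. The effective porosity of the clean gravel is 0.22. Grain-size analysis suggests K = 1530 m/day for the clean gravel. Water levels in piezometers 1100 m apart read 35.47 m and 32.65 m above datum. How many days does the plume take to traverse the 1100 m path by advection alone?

Hydraulic gradient i = (35.47 − 32.65) / 1100 = 2.82 / 1100 = 0.002564.
Darcy flux q = K · i = 1530 × 0.002564 = 3.922 m/day.
Seepage velocity v = q / n_e = 3.922 / 0.22 = 17.83 m/day.
Travel time t = L / v = 1100 / 17.83 = 61.70 days.

61.7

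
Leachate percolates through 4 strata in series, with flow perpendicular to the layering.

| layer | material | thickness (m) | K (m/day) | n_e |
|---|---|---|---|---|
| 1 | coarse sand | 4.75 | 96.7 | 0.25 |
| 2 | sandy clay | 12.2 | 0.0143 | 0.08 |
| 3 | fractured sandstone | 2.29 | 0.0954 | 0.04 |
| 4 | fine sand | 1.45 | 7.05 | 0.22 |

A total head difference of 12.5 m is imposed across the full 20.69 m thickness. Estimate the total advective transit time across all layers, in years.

With flow normal to the layers, continuity requires the same specific discharge q through every layer.
Σ(b_i/K_i) = 4.75/96.7 + 12.2/0.0143 + 2.29/0.0954 + 1.45/7.05 = 877.4 d.
q = Δh / Σ(b_i/K_i) = 12.5 / 877.4 = 0.01425 m/day.
In each layer the seepage velocity is v_i = q/n_i, so the layer transit time is t_i = b_i·n_i / q:
  layer 1 (coarse sand): t_1 = 4.75 × 0.25 / 0.01425 = 83.35 d
  layer 2 (sandy clay): t_2 = 12.2 × 0.08 / 0.01425 = 68.51 d
  layer 3 (fractured sandstone): t_3 = 2.29 × 0.04 / 0.01425 = 6.430 d
  layer 4 (fine sand): t_4 = 1.45 × 0.22 / 0.01425 = 22.39 d
Total t = Σ t_i = 180.7 days = 0.4947 years.

0.495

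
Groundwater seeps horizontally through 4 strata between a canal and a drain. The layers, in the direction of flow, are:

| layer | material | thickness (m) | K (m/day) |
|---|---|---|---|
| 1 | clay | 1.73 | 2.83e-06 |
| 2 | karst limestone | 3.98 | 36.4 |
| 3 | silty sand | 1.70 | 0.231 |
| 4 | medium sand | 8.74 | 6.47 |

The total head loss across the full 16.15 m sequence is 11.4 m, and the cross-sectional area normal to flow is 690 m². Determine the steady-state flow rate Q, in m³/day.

0.0129

Flow is perpendicular to layering, so the layers act in series and the equivalent K is the thickness-weighted harmonic mean.
Total thickness L = 1.73 + 3.98 + 1.70 + 8.74 = 16.15 m.
Σ(b_i/K_i) = 1.73/2.83e-06 + 3.98/36.4 + 1.70/0.231 + 8.74/6.47 = 6.113e+05 d.
K_eq = L / Σ(b_i/K_i) = 16.15 / 6.113e+05 = 2.642e-05 m/day.
Q = K_eq · A · (Δh/L) = 2.642e-05 × 690 × (11.4/16.15) = 0.01287 m³/day.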